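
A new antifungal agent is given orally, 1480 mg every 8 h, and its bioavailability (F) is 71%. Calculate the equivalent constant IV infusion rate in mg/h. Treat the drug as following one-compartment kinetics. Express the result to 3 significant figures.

131 mg/h

Equivalent systemic input: infusion rate = F·D/τ.
Rate = 0.71 × 1480 / 8 = 131.4 mg/h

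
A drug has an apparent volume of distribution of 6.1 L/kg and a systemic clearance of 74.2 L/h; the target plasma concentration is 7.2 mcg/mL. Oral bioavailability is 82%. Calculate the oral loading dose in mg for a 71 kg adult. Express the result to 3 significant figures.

3800 mg

Total Vd = 6.1 × 71 = 433.1 L
LD = Vd × C / F = 433.1 × 7.200 / 0.82 = 3803 mg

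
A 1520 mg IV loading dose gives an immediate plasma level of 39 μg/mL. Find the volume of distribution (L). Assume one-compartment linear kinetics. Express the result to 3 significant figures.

Immediately after an IV bolus, C₀ = Dose / Vd, so Vd = Dose / C₀.
Vd = 1520 / 39 = 38.97 L

39.0 L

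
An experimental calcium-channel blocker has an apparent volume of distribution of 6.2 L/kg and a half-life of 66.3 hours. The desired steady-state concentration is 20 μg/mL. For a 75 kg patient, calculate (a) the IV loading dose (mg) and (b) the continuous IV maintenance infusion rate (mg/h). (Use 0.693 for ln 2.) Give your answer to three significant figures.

Total Vd = 6.2 × 75 = 465.0 L
LD = Vd × C = 465.0 × 20 = 9300 mg
CL = 0.693 × Vd / t½ = 0.693 × 465.0 / 66.3 = 4.860 L/h
Infusion rate = CL × Css = 4.860 × 20 = 97.20 mg/h

(a) 9300 mg; (b) 97.2 mg/h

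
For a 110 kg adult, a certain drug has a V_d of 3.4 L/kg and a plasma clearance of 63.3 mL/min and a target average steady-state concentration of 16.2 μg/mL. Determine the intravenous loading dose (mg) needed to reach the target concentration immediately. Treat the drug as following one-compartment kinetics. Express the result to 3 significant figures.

Vd(total) = 110 kg × 3.4 L/kg = 374.0 L
LD = Vd × C = 374.0 × 16.20 = 6059 mg

6060 mg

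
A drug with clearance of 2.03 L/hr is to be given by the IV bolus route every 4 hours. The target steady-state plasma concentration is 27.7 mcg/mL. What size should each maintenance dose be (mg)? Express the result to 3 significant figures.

At steady state, dose per interval replaces the amount cleared in that interval: D/τ = CL·Css.
D = CL × Css × τ = 2.030 × 27.7 × 4 = 224.9 mg

225 mg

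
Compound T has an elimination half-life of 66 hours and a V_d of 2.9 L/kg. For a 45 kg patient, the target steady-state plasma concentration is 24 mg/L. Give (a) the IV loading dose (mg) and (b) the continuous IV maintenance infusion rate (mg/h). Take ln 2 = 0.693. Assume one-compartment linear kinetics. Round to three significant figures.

(a) 3130 mg; (b) 32.9 mg/h

Vd(total) = 45 kg × 2.9 L/kg = 130.5 L
LD = Vd × C = 130.5 × 24 = 3132 mg
CL = 0.693 × Vd / t½ = 0.693 × 130.5 / 66 = 1.370 L/h
Infusion rate = CL × Css = 1.370 × 24 = 32.88 mg/h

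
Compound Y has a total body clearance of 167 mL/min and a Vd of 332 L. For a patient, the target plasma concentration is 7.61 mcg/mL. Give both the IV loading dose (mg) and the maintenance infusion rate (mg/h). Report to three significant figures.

Loading dose = Vd × C = 332.0 × 7.61 = 2527 mg
CL = 167 mL/min × 60/1000 = 10.02 L/h
Maintenance infusion rate = CL × Css = 10.02 × 7.61 = 76.25 mg/h

(a) 2530 mg; (b) 76.3 mg/h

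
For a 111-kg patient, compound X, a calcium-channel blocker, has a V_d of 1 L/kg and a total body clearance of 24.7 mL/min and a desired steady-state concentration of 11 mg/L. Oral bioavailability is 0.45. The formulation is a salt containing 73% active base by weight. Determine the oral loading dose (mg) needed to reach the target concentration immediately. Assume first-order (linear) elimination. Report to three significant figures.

3720 mg

Vd = 1 L/kg × 111 kg = 111.0 L
LD = Vd × C / F / S = 111.0 × 11.00 / 0.45 / 0.73 = 3717 mg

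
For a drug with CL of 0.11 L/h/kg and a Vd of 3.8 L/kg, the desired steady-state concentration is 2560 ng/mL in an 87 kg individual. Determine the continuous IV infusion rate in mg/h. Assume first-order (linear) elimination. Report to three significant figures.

CL = 0.11 L/h/kg × 87 kg = 9.570 L/h
C = 2560 ng/mL = 2.560 mg/L
Rate = CL × Css = 9.570 × 2.56 = 24.50 mg/h

24.5 mg/h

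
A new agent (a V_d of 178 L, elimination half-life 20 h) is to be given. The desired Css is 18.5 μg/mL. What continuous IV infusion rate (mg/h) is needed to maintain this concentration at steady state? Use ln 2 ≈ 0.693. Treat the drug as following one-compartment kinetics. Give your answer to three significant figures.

114 mg/h

k = 0.693/20 = 0.03465 h⁻¹, so CL = k·Vd = 0.03465 × 178.0 = 6.168 L/h
Infusion rate = CL × Css = 6.168 × 18.5 = 114.1 mg/h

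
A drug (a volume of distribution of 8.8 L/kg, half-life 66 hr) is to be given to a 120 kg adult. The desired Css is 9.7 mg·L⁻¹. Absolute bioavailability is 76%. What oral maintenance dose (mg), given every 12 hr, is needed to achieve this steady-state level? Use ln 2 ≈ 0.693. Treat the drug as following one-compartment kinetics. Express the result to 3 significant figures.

1700 mg

Vd(total) = 120 kg × 8.8 L/kg = 1056 L
CL = ln 2 · Vd / t½ = 0.693 × 1056 / 66 = 11.09 L/h
D = CL × Css × τ / F = 11.09 × 9.7 × 12 / 0.76 = 1699 mg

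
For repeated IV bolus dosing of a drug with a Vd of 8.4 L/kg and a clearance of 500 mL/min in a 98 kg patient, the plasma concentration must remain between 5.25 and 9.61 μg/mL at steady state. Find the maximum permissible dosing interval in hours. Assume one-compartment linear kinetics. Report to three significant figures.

16.6 h

Vd(total) = 98 kg × 8.4 L/kg = 823.2 L
CL = 500 mL/min = 500 × 0.06 = 30.00 L/h
k = CL / Vd = 30.00 / 823.2 = 0.03644 h⁻¹
Between IV bolus doses, concentration decays as C = C₀·e^(−kτ), so C_peak/C_trough = e^(kτ).
τ_max = ln(C_peak/C_trough) / k = ln(9.61/5.25) / 0.03644 = 0.6046 / 0.03644 = 16.59 h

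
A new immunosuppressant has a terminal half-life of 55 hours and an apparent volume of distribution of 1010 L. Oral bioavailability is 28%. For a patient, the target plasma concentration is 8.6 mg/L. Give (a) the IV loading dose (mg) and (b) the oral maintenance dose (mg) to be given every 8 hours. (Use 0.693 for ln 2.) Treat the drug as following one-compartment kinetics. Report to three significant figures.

(a) 8690 mg; (b) 3130 mg

LD = Vd × C = 1010 × 8.6 = 8686 mg
CL = 0.693 × Vd / t½ = 0.693 × 1010 / 55 = 12.73 L/h
D = CL × Css × τ / F = 12.73 × 8.6 × 8 / 0.28 = 3128 mg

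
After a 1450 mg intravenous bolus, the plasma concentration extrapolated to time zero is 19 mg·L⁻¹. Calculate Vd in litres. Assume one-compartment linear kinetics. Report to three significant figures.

Immediately after an IV bolus, C₀ = Dose / Vd, so Vd = Dose / C₀.
Vd = 1450 / 19 = 76.32 L

76.3 L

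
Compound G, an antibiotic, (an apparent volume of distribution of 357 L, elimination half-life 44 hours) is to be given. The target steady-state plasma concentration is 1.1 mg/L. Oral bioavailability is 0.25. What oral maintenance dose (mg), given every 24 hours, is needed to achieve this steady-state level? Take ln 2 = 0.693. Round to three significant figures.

CL = ln 2 · Vd / t½ = 0.693 × 357.0 / 44 = 5.623 L/h
D = CL × Css × τ / F = 5.623 × 1.1 × 24 / 0.25 = 593.8 mg

594 mg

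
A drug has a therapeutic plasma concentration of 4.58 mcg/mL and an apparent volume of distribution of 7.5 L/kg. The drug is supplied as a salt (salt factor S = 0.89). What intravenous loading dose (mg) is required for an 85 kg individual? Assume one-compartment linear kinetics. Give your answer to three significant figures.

3280 mg

Vd(total) = 85 kg × 7.5 L/kg = 637.5 L
The loading dose fills Vd to the target concentration.
LD = Vd × C / S = 637.5 × 4.580 / 0.89 = 3281 mg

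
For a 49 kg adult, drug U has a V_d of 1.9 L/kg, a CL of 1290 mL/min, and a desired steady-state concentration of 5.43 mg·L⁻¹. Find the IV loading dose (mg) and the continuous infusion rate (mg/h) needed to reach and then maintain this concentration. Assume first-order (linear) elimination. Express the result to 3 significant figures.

Vd = 1.9 L/kg × 49 kg = 93.10 L
Loading dose = Vd × C = 93.10 × 5.43 = 505.5 mg
Convert clearance: 1290 mL/min × 60 min/h ÷ 1000 mL/L = 77.40 L/h
Maintenance: replace elimination → rate = CL × Css = 77.40 × 5.43 = 420.3 mg/h

(a) 506 mg; (b) 420 mg/h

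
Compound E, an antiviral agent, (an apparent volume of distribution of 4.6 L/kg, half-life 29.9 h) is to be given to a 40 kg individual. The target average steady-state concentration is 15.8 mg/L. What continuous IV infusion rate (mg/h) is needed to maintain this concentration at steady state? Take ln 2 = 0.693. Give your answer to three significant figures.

Total Vd = 4.6 × 40 = 184.0 L
CL = ln 2 · Vd / t½ = 0.693 × 184.0 / 29.9 = 4.265 L/h
Infusion rate = CL × Css = 4.265 × 15.8 = 67.39 mg/h

67.4 mg/h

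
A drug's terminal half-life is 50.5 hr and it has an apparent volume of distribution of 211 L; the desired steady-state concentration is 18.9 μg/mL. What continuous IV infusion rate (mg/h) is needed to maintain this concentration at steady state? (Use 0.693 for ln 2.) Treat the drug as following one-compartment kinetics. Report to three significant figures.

54.7 mg/h

k = 0.693/50.5 = 0.01372 h⁻¹, so CL = k·Vd = 0.01372 × 211.0 = 2.895 L/h
Infusion rate = CL × Css = 2.895 × 18.9 = 54.72 mg/h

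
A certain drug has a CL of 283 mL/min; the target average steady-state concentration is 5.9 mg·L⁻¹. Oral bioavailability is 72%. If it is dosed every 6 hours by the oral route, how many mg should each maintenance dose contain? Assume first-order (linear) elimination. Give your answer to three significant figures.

CL = 283 mL/min × 60/1000 = 16.98 L/h
D = CL × Css × τ / F = 16.98 × 5.9 × 6 / 0.72 = 834.9 mg

835 mg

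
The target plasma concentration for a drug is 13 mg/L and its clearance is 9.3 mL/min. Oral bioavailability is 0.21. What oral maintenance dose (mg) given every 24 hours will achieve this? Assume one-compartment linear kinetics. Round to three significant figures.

CL = 9.3 mL/min × 60/1000 = 0.5580 L/h
D = CL × Css × τ / F = 0.5580 × 13 × 24 / 0.21 = 829.0 mg

829 mg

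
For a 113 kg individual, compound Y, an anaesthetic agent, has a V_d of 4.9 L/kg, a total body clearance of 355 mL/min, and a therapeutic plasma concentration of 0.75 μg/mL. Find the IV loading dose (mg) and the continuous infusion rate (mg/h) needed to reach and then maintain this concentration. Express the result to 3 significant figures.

Total Vd = 4.9 × 113 = 553.7 L
Loading dose = Vd × C = 553.7 × 0.75 = 415.3 mg
CL = 355 mL/min × 60/1000 = 21.30 L/h
Maintenance: replace elimination → rate = CL × Css = 21.30 × 0.75 = 15.98 mg/h

(a) 415 mg; (b) 16.0 mg/h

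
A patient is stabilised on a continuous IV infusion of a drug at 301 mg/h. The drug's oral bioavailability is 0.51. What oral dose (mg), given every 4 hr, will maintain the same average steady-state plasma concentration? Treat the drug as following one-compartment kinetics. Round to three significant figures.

2360 mg

To maintain the same Css, the systemic dosing rate must be unchanged: F·D/τ = infusion rate.
D = rate × τ / F = 301 × 4 / 0.51 = 2361 mg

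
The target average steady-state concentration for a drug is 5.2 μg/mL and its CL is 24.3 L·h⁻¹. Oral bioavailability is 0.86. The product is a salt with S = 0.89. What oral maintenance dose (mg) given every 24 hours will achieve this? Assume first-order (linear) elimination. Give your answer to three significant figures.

At steady state, dose per interval replaces the amount cleared in that interval: F·S·D/τ = CL·Css.
D = CL × Css × τ / F / S = 24.30 × 5.2 × 24 / 0.86 / 0.89 = 3962 mg

3960 mg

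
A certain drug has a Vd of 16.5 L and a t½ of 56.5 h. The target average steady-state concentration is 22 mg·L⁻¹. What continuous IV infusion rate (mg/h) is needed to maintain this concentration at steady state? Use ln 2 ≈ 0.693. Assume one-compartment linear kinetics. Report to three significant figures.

CL = 0.693 × Vd / t½ = 0.693 × 16.50 / 56.5 = 0.2024 L/h
Infusion rate = CL × Css = 0.2024 × 22 = 4.453 mg/h

4.45 mg/h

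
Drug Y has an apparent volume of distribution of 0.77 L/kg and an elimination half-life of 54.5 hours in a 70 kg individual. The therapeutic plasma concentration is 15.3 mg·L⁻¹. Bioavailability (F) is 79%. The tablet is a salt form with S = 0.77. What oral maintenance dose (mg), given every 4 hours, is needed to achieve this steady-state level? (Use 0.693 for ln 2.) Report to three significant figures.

Vd(total) = 70 kg × 0.77 L/kg = 53.90 L
CL = ln 2 · Vd / t½ = 0.693 × 53.90 / 54.5 = 0.6854 L/h
D = CL × Css × τ / F / S = 0.6854 × 15.3 × 4 / 0.79 / 0.77 = 68.96 mg

69.0 mg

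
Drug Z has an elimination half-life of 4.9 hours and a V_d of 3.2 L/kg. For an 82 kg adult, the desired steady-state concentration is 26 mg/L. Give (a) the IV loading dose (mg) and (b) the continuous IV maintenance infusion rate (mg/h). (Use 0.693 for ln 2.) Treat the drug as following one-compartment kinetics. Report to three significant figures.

(a) 6820 mg; (b) 965 mg/h

Vd = 3.2 L/kg × 82 kg = 262.4 L
LD = Vd × C = 262.4 × 26 = 6822 mg
CL = 0.693 × Vd / t½ = 0.693 × 262.4 / 4.9 = 37.11 L/h
Infusion rate = CL × Css = 37.11 × 26 = 964.9 mg/h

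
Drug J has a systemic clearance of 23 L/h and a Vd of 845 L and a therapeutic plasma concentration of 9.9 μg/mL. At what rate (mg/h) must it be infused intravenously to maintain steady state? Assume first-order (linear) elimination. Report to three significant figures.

R₀ = 23.00 × 9.9 = 227.7 mg/h

228 mg/h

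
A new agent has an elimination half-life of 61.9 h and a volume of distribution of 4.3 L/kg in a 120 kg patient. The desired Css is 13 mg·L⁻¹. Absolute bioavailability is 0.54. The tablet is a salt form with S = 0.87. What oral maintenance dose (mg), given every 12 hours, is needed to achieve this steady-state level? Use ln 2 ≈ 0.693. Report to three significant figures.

Total Vd = 4.3 × 120 = 516.0 L
CL = ln 2 · Vd / t½ = 0.693 × 516.0 / 61.9 = 5.777 L/h
D = CL × Css × τ / F / S = 5.777 × 13 × 12 / 0.54 / 0.87 = 1918 mg

1920 mg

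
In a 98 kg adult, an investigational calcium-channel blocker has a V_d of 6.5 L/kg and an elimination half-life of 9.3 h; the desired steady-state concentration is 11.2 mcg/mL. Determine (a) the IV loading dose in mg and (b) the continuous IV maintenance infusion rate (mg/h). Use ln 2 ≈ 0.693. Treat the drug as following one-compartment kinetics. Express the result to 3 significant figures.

Vd = 6.5 L/kg × 98 kg = 637.0 L
LD = Vd × C = 637.0 × 11.2 = 7134 mg
CL = 0.693 × Vd / t½ = 0.693 × 637.0 / 9.3 = 47.47 L/h
Infusion rate = CL × Css = 47.47 × 11.2 = 531.7 mg/h

(a) 7130 mg; (b) 532 mg/h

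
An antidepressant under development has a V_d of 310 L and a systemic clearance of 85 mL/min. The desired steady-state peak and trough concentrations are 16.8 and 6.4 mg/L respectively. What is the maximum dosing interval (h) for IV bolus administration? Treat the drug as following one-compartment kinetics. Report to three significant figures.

58.7 h

CL = 85 mL/min × 60/1000 = 5.100 L/h
k = CL / Vd = 5.100 / 310.0 = 0.01645 h⁻¹
Between IV bolus doses, concentration decays as C = C₀·e^(−kτ), so C_peak/C_trough = e^(kτ).
τ_max = ln(C_peak/C_trough) / k = ln(16.8/6.4) / 0.01645 = 0.9651 / 0.01645 = 58.67 h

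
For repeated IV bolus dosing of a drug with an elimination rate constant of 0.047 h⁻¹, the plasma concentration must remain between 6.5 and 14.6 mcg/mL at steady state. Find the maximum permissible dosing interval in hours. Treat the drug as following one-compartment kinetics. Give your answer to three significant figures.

17.2 h

Between IV bolus doses, concentration decays as C = C₀·e^(−kτ), so C_peak/C_trough = e^(kτ).
τ_max = ln(C_peak/C_trough) / k = ln(14.6/6.5) / 0.04700 = 0.8092 / 0.04700 = 17.22 h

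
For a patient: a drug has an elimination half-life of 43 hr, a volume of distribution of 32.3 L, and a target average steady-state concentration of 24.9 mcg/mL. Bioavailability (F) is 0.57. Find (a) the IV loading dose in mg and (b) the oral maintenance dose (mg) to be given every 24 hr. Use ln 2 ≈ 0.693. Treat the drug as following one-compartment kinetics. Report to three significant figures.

LD = Vd × C = 32.30 × 24.9 = 804.3 mg
CL = 0.693 × Vd / t½ = 0.693 × 32.30 / 43 = 0.5206 L/h
D = CL × Css × τ / F = 0.5206 × 24.9 × 24 / 0.57 = 545.8 mg

(a) 804 mg; (b) 546 mg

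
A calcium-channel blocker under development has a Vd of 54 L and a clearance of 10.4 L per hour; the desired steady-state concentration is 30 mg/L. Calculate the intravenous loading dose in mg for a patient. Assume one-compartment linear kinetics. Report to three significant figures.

1620 mg

LD = Vd × C = 54.00 × 30.00 = 1620 mg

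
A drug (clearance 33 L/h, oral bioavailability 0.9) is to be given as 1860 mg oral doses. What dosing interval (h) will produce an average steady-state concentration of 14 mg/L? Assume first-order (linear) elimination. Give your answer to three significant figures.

3.62 h

F·D/τ = CL·Css → τ = F·D / (CL·Css).
τ = 0.9 × 1860 / (33 × 14) = 3.623 h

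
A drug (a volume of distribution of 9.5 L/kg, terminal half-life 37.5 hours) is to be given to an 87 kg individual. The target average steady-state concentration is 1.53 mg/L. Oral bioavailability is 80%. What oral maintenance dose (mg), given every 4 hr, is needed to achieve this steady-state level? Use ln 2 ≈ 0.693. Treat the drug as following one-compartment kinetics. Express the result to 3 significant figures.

Vd(total) = 87 kg × 9.5 L/kg = 826.5 L
CL = ln 2 · Vd / t½ = 0.693 × 826.5 / 37.5 = 15.27 L/h
D = CL × Css × τ / F = 15.27 × 1.53 × 4 / 0.8 = 116.8 mg

117 mg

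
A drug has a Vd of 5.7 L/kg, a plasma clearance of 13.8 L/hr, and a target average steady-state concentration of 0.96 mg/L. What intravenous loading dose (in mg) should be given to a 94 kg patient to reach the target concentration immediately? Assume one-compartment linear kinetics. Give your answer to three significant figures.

Total Vd = 5.7 × 94 = 535.8 L
The loading dose fills Vd to the target concentration; clearance is irrelevant here.
LD = Vd × C = 535.8 × 0.9600 = 514.4 mg

514 mg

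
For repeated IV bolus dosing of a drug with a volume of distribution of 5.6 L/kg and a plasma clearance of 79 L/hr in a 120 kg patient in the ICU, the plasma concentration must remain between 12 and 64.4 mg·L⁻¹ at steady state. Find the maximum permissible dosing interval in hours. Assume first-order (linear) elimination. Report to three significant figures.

Vd = 5.6 L/kg × 120 kg = 672.0 L
k = CL / Vd = 79.00 / 672.0 = 0.1176 h⁻¹
Between IV bolus doses, concentration decays as C = C₀·e^(−kτ), so C_peak/C_trough = e^(kτ).
τ_max = ln(C_peak/C_trough) / k = ln(64.4/12) / 0.1176 = 1.680 / 0.1176 = 14.29 h

14.3 h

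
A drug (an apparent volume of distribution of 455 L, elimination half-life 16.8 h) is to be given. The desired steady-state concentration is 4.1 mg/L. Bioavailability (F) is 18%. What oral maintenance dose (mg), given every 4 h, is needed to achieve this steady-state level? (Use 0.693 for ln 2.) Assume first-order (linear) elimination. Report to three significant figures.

1710 mg

CL = 0.693 × Vd / t½ = 0.693 × 455.0 / 16.8 = 18.77 L/h
D = CL × Css × τ / F = 18.77 × 4.1 × 4 / 0.18 = 1710 mg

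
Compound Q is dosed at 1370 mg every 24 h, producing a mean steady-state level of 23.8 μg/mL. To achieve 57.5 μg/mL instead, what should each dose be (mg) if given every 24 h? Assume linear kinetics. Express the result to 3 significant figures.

3310 mg

With linear kinetics, Css is proportional to dose rate (D/τ) at fixed clearance.
D₂ = D₁ × (Css,target / Css,current) = 1370 × 57.5/23.8 = 3310 mg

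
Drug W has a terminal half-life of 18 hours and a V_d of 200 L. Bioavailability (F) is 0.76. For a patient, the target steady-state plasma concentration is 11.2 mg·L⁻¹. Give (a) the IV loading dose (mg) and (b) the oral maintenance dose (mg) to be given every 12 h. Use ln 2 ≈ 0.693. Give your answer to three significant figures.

(a) 2240 mg; (b) 1360 mg

LD = Vd × C = 200.0 × 11.2 = 2240 mg
CL = 0.693 × Vd / t½ = 0.693 × 200.0 / 18 = 7.700 L/h
D = CL × Css × τ / F = 7.700 × 11.2 × 12 / 0.76 = 1362 mg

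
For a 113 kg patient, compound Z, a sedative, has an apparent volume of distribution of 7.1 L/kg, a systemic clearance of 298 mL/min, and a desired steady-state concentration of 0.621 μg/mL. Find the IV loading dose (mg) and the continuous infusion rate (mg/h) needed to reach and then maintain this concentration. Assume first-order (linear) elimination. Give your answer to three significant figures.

Vd = 7.1 L/kg × 113 kg = 802.3 L
LD = Vd · C_target = 802.3 × 0.621 = 498.2 mg
CL = 298 mL/min = 298 × 0.06 = 17.88 L/h
Infusion rate = 17.88 L/h × 0.621 mg/L = 11.10 mg/h

(a) 498 mg; (b) 11.1 mg/h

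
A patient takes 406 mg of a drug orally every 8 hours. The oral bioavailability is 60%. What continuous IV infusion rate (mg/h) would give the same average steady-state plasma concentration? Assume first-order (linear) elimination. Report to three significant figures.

30.5 mg/h

Equivalent systemic input: infusion rate = F·D/τ.
Rate = 0.6 × 406 / 8 = 30.45 mg/h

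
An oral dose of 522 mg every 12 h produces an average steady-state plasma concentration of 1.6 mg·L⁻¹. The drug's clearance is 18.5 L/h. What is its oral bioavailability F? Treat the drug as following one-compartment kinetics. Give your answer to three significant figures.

F·D/τ = CL·Css at steady state → F = CL·Css·τ / D.
F = 18.5 × 1.6 × 12 / 522 = 0.680

0.680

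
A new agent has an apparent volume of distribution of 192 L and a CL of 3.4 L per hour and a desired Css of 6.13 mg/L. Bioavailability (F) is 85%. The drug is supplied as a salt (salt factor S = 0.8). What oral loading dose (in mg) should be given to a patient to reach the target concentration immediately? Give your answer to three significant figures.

1730 mg

LD = Vd × C / F / S = 192.0 × 6.130 / 0.85 / 0.8 = 1731 mg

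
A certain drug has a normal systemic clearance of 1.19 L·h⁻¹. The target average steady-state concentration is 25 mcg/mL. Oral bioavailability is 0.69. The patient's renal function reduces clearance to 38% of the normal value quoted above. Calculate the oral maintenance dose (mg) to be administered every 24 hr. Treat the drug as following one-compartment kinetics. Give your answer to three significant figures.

Patient clearance = 0.38 × 1.190 = 0.4522 L/h
D = CL × Css × τ / F = 0.4522 × 25 × 24 / 0.69 = 393.2 mg

393 mg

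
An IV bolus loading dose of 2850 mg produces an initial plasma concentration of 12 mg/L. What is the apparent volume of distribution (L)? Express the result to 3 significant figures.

Immediately after an IV bolus, C₀ = Dose / Vd, so Vd = Dose / C₀.
Vd = 2850 / 12 = 237.5 L

238 L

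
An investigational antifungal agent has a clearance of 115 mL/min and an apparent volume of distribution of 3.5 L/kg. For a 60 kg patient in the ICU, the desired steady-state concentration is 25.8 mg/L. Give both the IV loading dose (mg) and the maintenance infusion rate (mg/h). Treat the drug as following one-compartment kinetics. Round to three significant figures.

Vd(total) = 60 kg × 3.5 L/kg = 210.0 L
Loading dose = Vd × C = 210.0 × 25.8 = 5418 mg
CL = 115 mL/min × 60/1000 = 6.900 L/h
Maintenance infusion rate = CL × Css = 6.900 × 25.8 = 178.0 mg/h

(a) 5420 mg; (b) 178 mg/h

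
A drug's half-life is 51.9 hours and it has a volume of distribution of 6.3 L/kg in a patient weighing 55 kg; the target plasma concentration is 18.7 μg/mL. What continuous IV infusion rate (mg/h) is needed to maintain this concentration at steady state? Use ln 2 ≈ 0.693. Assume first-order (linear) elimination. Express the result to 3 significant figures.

Vd(total) = 55 kg × 6.3 L/kg = 346.5 L
CL = ln 2 · Vd / t½ = 0.693 × 346.5 / 51.9 = 4.627 L/h
Infusion rate = CL × Css = 4.627 × 18.7 = 86.52 mg/h

86.5 mg/h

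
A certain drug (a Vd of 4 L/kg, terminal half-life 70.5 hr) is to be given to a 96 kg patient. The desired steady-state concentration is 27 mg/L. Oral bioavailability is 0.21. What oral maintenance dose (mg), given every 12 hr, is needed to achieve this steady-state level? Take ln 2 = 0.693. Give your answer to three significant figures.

5820 mg

Vd(total) = 96 kg × 4 L/kg = 384.0 L
CL = ln 2 · Vd / t½ = 0.693 × 384.0 / 70.5 = 3.775 L/h
D = CL × Css × τ / F = 3.775 × 27 × 12 / 0.21 = 5824 mg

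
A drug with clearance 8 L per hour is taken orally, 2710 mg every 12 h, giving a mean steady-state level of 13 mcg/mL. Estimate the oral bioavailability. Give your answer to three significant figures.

F·D/τ = CL·Css at steady state → F = CL·Css·τ / D.
F = 8 × 13 × 12 / 2710 = 0.461

0.461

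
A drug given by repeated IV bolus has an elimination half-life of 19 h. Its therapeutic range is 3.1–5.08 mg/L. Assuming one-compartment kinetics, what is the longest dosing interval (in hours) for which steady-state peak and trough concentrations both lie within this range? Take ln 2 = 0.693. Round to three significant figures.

k = 0.693 / t½ = 0.693 / 19 = 0.03647 h⁻¹
Between IV bolus doses, concentration decays as C = C₀·e^(−kτ), so C_peak/C_trough = e^(kτ).
τ_max = ln(C_peak/C_trough) / k = ln(5.08/3.1) / 0.03647 = 0.4939 / 0.03647 = 13.54 h

13.5 h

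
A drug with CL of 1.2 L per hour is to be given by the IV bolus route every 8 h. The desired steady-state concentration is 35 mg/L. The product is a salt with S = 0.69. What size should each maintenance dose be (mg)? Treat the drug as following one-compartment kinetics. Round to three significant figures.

487 mg

At steady state, dose per interval replaces the amount cleared in that interval: S·D/τ = CL·Css.
D = CL × Css × τ / S = 1.200 × 35 × 8 / 0.69 = 487.0 mg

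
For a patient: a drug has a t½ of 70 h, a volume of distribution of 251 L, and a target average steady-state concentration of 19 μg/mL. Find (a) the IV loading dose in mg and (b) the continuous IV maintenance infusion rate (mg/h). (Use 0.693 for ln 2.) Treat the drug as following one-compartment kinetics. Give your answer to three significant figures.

LD = Vd × C = 251.0 × 19 = 4769 mg
CL = 0.693 × Vd / t½ = 0.693 × 251.0 / 70 = 2.485 L/h
Infusion rate = CL × Css = 2.485 × 19 = 47.22 mg/h

(a) 4770 mg; (b) 47.2 mg/h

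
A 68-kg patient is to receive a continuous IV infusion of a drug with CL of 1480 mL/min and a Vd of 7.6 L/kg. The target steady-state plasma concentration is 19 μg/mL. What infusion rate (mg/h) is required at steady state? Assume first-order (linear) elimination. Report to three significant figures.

1690 mg/h

CL = 1480 mL/min × 60/1000 = 88.80 L/h
Rate = CL × Css = 88.80 × 19 = 1687 mg/h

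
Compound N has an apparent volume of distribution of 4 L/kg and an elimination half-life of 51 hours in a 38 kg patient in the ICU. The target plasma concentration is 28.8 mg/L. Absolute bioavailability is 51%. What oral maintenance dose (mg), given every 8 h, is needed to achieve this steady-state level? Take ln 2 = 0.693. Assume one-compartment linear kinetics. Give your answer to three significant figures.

Vd(total) = 38 kg × 4 L/kg = 152.0 L
CL = ln 2 · Vd / t½ = 0.693 × 152.0 / 51 = 2.065 L/h
D = CL × Css × τ / F = 2.065 × 28.8 × 8 / 0.51 = 932.9 mg

933 mg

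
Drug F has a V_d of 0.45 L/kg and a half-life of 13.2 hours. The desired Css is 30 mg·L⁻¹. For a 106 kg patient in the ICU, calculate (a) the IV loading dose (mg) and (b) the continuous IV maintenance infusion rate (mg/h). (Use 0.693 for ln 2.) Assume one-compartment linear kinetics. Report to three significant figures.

(a) 1430 mg; (b) 75.1 mg/h

Vd = 0.45 L/kg × 106 kg = 47.70 L
LD = Vd × C = 47.70 × 30 = 1431 mg
CL = 0.693 × Vd / t½ = 0.693 × 47.70 / 13.2 = 2.504 L/h
Infusion rate = CL × Css = 2.504 × 30 = 75.12 mg/h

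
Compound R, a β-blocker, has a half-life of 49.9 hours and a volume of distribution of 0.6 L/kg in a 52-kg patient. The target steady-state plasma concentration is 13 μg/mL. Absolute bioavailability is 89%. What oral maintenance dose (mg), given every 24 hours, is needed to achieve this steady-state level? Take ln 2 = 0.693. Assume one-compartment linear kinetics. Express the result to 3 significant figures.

Vd(total) = 52 kg × 0.6 L/kg = 31.20 L
CL = 0.693 × Vd / t½ = 0.693 × 31.20 / 49.9 = 0.4333 L/h
D = CL × Css × τ / F = 0.4333 × 13 × 24 / 0.89 = 151.9 mg

152 mg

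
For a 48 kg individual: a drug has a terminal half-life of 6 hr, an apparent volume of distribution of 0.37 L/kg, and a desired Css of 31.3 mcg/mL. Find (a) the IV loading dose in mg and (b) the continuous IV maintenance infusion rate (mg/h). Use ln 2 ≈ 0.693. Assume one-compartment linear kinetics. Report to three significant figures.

Total Vd = 0.37 × 48 = 17.76 L
LD = Vd × C = 17.76 × 31.3 = 555.9 mg
CL = 0.693 × Vd / t½ = 0.693 × 17.76 / 6 = 2.051 L/h
Infusion rate = CL × Css = 2.051 × 31.3 = 64.20 mg/h

(a) 556 mg; (b) 64.2 mg/h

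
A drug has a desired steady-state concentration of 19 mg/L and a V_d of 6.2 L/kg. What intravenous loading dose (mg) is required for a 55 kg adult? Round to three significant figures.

Total Vd = 6.2 × 55 = 341.0 L
LD = Vd × C = 341.0 × 19.00 = 6479 mg

6480 mg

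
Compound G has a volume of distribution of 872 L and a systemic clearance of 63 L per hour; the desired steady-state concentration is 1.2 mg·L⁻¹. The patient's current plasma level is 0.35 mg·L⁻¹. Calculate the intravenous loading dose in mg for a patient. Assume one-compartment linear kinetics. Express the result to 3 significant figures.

741 mg

LD is governed by Vd — clearance does not enter the loading-dose calculation.
Concentration deficit ΔC = 1.2 − 0.35 = 0.8500 mg/L
LD = Vd × ΔC = 872.0 × 0.8500 = 741.2 mg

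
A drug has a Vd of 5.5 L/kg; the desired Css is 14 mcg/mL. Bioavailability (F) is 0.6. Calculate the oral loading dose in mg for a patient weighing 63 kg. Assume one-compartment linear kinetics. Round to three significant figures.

8090 mg

Vd = 5.5 L/kg × 63 kg = 346.5 L
LD = Vd × C / F = 346.5 × 14.00 / 0.6 = 8085 mg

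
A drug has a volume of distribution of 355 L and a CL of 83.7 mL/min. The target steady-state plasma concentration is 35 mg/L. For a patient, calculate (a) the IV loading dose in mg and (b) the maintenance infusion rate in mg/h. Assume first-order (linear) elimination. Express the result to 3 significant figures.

(a) 12400 mg; (b) 176 mg/h

Loading: fill Vd to C_target → 355.0 L × 35 mg/L = 12430 mg
CL = 83.7 mL/min × 60/1000 = 5.022 L/h
Maintenance infusion rate = CL × Css = 5.022 × 35 = 175.8 mg/h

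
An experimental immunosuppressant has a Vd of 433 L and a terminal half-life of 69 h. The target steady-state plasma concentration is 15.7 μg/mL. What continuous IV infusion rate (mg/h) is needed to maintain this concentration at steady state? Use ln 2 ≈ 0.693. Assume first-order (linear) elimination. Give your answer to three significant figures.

CL = ln 2 · Vd / t½ = 0.693 × 433.0 / 69 = 4.349 L/h
Infusion rate = CL × Css = 4.349 × 15.7 = 68.28 mg/h

68.3 mg/h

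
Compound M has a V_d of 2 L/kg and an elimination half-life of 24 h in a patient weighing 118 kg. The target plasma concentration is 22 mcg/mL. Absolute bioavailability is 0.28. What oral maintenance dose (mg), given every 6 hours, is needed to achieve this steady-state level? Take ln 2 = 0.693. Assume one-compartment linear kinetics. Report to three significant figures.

Vd = 2 L/kg × 118 kg = 236.0 L
CL = 0.693 × Vd / t½ = 0.693 × 236.0 / 24 = 6.815 L/h
D = CL × Css × τ / F = 6.815 × 22 × 6 / 0.28 = 3213 mg

3210 mg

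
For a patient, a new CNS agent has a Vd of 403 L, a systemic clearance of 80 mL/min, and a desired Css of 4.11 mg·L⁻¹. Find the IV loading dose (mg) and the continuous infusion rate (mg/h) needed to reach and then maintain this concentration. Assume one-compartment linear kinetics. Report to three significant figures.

Loading: fill Vd to C_target → 403.0 L × 4.11 mg/L = 1656 mg
Convert clearance: 80 mL/min × 60 min/h ÷ 1000 mL/L = 4.800 L/h
Infusion rate = 4.800 L/h × 4.11 mg/L = 19.73 mg/h

(a) 1660 mg; (b) 19.7 mg/h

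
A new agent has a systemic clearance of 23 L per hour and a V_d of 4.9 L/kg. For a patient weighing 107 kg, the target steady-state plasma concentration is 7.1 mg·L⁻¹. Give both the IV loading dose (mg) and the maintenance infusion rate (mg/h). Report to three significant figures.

Total Vd = 4.9 × 107 = 524.3 L
Loading dose = Vd × C = 524.3 × 7.1 = 3723 mg
Infusion rate = 23.00 L/h × 7.1 mg/L = 163.3 mg/h

(a) 3720 mg; (b) 163 mg/h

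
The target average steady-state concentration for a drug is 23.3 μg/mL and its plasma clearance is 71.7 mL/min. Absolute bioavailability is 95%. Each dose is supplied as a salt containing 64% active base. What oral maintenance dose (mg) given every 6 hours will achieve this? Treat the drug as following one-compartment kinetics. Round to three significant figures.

CL = 71.7 mL/min = 71.7 × 0.06 = 4.302 L/h
D = CL × Css × τ / F / S = 4.302 × 23.3 × 6 / 0.95 / 0.64 = 989.2 mg

989 mg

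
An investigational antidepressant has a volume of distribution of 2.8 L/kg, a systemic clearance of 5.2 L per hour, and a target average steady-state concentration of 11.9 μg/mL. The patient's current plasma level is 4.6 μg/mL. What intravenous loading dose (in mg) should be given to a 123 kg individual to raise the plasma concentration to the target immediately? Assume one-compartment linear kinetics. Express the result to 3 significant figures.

Vd = 2.8 L/kg × 123 kg = 344.4 L
LD is governed by Vd — clearance does not enter the loading-dose calculation.
Concentration deficit ΔC = 11.9 − 4.6 = 7.300 mg/L
LD = Vd × ΔC = 344.4 × 7.300 = 2514 mg

2510 mg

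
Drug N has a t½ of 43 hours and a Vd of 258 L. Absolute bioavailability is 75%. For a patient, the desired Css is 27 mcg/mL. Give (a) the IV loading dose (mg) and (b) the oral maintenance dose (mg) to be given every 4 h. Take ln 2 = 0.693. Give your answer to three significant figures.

(a) 6970 mg; (b) 599 mg

LD = Vd × C = 258.0 × 27 = 6966 mg
CL = 0.693 × Vd / t½ = 0.693 × 258.0 / 43 = 4.158 L/h
D = CL × Css × τ / F = 4.158 × 27 × 4 / 0.75 = 598.8 mg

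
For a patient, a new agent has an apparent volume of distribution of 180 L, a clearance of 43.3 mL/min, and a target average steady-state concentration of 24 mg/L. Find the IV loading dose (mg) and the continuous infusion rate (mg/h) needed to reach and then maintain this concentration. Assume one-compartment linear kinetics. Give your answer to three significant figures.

LD = Vd · C_target = 180.0 × 24 = 4320 mg
CL = 43.3 mL/min × 60/1000 = 2.598 L/h
Maintenance: replace elimination → rate = CL × Css = 2.598 × 24 = 62.35 mg/h

(a) 4320 mg; (b) 62.4 mg/h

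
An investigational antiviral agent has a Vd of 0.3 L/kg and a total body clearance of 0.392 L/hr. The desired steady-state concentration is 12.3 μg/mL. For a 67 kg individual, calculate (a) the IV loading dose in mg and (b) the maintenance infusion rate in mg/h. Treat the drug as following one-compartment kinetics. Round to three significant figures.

(a) 247 mg; (b) 4.82 mg/h

Vd = 0.3 L/kg × 67 kg = 20.10 L
Loading dose = Vd × C = 20.10 × 12.3 = 247.2 mg
Maintenance infusion rate = CL × Css = 0.3920 × 12.3 = 4.822 mg/h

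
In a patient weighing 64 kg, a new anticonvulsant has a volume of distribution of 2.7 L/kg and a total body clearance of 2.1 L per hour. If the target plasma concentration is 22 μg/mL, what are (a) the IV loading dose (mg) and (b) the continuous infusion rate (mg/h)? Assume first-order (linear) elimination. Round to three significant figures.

(a) 3800 mg; (b) 46.2 mg/h

Vd(total) = 64 kg × 2.7 L/kg = 172.8 L
Loading: fill Vd to C_target → 172.8 L × 22 mg/L = 3802 mg
Maintenance: replace elimination → rate = CL × Css = 2.100 × 22 = 46.20 mg/h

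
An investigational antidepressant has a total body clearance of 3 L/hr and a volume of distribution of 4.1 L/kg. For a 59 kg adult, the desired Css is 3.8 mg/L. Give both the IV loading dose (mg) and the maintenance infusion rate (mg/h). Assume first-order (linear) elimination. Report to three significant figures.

Vd = 4.1 L/kg × 59 kg = 241.9 L
LD = Vd · C_target = 241.9 × 3.8 = 919.2 mg
Infusion rate = 3.000 L/h × 3.8 mg/L = 11.40 mg/h

(a) 919 mg; (b) 11.4 mg/h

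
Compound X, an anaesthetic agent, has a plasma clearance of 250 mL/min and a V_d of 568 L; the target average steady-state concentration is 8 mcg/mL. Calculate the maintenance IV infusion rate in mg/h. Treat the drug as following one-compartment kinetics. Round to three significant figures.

CL = 250 mL/min = 250 × 0.06 = 15.00 L/h
Vd does not affect the maintenance rate; only clearance governs steady-state input.
Infusion rate = CL · Css = 15.00 L/h × 8 mg/L = 120.0 mg/h

120 mg/h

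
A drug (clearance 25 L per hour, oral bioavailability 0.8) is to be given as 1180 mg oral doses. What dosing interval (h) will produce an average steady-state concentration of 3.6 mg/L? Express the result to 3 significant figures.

10.5 h

F·D/τ = CL·Css → τ = F·D / (CL·Css).
τ = 0.8 × 1180 / (25 × 3.6) = 10.49 h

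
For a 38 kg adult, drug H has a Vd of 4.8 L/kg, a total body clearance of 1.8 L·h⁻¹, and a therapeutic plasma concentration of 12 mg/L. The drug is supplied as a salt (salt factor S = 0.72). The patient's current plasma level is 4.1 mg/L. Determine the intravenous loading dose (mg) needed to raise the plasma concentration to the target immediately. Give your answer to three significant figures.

2000 mg

Vd(total) = 38 kg × 4.8 L/kg = 182.4 L
Concentration deficit ΔC = 12 − 4.1 = 7.900 mg/L
LD = Vd × ΔC / S = 182.4 × 7.900 / 0.72 = 2001 mg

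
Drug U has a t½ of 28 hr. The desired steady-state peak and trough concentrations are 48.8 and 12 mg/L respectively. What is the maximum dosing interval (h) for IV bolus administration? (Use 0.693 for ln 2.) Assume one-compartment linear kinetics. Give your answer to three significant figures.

k = 0.693 / t½ = 0.693 / 28 = 0.02475 h⁻¹
Between IV bolus doses, concentration decays as C = C₀·e^(−kτ), so C_peak/C_trough = e^(kτ).
τ_max = ln(C_peak/C_trough) / k = ln(48.8/12) / 0.02475 = 1.403 / 0.02475 = 56.69 h

56.7 h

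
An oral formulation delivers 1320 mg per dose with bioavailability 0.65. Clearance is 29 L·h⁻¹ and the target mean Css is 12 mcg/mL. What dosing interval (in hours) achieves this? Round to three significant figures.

2.47 h

F·D/τ = CL·Css → τ = F·D / (CL·Css).
τ = 0.65 × 1320 / (29 × 12) = 2.466 h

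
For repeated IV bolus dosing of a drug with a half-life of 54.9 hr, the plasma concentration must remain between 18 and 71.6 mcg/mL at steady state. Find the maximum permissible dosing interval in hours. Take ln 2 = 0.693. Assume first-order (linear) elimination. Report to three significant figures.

109 h

k = 0.693 / t½ = 0.693 / 54.9 = 0.01262 h⁻¹
Between IV bolus doses, concentration decays as C = C₀·e^(−kτ), so C_peak/C_trough = e^(kτ).
τ_max = ln(C_peak/C_trough) / k = ln(71.6/18) / 0.01262 = 1.381 / 0.01262 = 109.4 h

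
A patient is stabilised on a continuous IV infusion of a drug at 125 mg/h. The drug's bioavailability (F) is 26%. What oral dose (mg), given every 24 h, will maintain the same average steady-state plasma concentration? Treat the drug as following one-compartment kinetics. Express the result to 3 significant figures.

To maintain the same Css, the systemic dosing rate must be unchanged: F·D/τ = infusion rate.
D = rate × τ / F = 125 × 24 / 0.26 = 11540 mg

11500 mg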